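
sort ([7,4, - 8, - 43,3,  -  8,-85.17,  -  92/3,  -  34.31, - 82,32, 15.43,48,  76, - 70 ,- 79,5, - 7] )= [ - 85.17, - 82, - 79, - 70, - 43, - 34.31,  -  92/3,  -  8, - 8, - 7,3,4,5, 7, 15.43,32, 48,76]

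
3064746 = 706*4341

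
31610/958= 15805/479=33.00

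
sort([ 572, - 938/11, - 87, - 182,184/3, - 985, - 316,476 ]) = [ - 985, - 316, - 182, - 87 ,-938/11,184/3,476,572]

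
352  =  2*176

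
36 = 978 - 942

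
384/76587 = 128/25529 = 0.01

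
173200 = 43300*4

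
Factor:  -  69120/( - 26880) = 18/7 = 2^1 * 3^2*7^( - 1)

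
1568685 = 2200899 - 632214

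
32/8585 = 32/8585 = 0.00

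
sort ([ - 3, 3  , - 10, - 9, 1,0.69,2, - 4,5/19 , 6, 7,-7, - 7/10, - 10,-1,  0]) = [ - 10, - 10, - 9, - 7, - 4, - 3, - 1, - 7/10,0, 5/19,0.69,  1, 2 , 3, 6,7 ] 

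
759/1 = 759 = 759.00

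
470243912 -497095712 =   -  26851800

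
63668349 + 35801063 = 99469412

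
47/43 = 1 + 4/43 = 1.09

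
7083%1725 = 183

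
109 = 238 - 129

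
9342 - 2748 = 6594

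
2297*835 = 1917995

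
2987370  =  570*5241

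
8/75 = 8/75= 0.11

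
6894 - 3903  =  2991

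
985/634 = 985/634 = 1.55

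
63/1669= 63/1669= 0.04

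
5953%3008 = 2945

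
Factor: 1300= 2^2*5^2*13^1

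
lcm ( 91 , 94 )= 8554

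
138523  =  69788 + 68735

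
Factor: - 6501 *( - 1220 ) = 7931220 = 2^2 * 3^1*5^1*11^1* 61^1 * 197^1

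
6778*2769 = 18768282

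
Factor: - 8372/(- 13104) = 2^( - 2)*3^( - 2)*23^1 = 23/36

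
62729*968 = 60721672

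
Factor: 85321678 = 2^1*13^2*252431^1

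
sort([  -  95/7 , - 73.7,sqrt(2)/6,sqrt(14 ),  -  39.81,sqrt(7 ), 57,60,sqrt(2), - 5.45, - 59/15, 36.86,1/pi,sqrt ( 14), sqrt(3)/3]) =[ - 73.7, - 39.81, - 95/7, - 5.45 , - 59/15, sqrt(2 )/6, 1/pi,  sqrt( 3 ) /3, sqrt( 2 ),sqrt(7),sqrt (14),sqrt ( 14),36.86,57,  60 ]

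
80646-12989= 67657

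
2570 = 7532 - 4962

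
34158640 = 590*57896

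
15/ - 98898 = -5/32966 = - 0.00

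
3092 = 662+2430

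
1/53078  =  1/53078=0.00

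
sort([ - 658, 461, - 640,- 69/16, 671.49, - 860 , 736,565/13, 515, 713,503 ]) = [-860, - 658,  -  640,-69/16 , 565/13, 461,503,515, 671.49 , 713,736]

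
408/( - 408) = -1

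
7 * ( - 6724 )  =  -47068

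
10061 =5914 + 4147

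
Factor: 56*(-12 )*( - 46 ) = 2^6*3^1*7^1*23^1=30912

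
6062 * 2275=13791050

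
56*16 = 896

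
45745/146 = 45745/146 = 313.32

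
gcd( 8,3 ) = 1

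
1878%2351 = 1878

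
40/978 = 20/489 = 0.04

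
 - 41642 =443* ( - 94 ) 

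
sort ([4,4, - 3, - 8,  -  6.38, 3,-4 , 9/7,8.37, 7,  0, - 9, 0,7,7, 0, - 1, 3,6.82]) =[-9, -8, - 6.38, - 4, - 3, -1, 0,  0, 0, 9/7,3,  3,4,4 , 6.82, 7, 7, 7, 8.37 ] 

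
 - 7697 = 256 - 7953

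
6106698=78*78291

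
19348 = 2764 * 7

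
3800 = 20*190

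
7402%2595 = 2212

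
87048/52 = 1674 = 1674.00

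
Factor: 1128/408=17^( - 1)*47^1 = 47/17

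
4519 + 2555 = 7074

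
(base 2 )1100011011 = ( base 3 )1002110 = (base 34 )nd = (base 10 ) 795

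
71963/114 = 631 + 29/114 = 631.25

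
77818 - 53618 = 24200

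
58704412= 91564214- 32859802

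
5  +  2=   7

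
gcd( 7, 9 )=1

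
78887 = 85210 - 6323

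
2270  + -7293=- 5023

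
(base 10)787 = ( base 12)557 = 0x313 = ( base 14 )403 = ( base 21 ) 1GA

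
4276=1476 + 2800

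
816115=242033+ 574082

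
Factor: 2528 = 2^5 * 79^1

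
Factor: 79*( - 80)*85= - 537200 = - 2^4*5^2*17^1*79^1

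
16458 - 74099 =- 57641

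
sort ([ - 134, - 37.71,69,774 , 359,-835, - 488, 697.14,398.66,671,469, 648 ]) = [  -  835, - 488,-134, - 37.71,69,  359, 398.66, 469,648, 671,697.14, 774]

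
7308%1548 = 1116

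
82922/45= 82922/45 = 1842.71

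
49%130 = 49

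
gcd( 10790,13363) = 83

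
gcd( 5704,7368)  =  8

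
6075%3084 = 2991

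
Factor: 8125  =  5^4 * 13^1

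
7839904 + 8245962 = 16085866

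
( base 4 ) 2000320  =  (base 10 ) 8248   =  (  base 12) 4934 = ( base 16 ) 2038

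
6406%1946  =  568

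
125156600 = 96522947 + 28633653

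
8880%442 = 40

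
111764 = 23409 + 88355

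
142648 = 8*17831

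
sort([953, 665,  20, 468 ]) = [ 20, 468, 665, 953 ] 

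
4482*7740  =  34690680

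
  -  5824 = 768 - 6592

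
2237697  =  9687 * 231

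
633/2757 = 211/919 = 0.23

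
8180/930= 818/93 =8.80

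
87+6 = 93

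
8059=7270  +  789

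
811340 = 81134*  10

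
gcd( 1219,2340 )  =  1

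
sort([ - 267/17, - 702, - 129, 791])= [ - 702,  -  129, - 267/17 , 791]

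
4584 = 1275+3309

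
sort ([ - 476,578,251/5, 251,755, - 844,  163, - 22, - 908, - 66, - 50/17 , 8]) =[ - 908, - 844,-476, - 66, - 22, - 50/17,8 , 251/5,163,251,578,755 ] 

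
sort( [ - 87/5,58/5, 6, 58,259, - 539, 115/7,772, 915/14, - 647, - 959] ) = [ - 959, - 647, - 539, - 87/5, 6, 58/5, 115/7, 58,  915/14,259, 772 ]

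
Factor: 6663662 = 2^1 *3331831^1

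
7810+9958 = 17768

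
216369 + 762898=979267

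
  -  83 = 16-99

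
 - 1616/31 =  - 53 + 27/31  =  -52.13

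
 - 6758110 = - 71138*95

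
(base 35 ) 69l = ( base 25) C7B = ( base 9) 11480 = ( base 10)7686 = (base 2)1111000000110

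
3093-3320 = - 227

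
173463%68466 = 36531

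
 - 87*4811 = -418557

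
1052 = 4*263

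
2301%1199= 1102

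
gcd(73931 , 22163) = 1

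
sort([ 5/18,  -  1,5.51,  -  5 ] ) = [-5,- 1,5/18,5.51] 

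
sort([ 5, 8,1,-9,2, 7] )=[ - 9,1,2 , 5,7,8] 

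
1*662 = 662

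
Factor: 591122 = 2^1*7^1*42223^1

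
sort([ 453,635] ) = [ 453, 635 ] 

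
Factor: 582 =2^1*3^1*97^1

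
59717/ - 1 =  - 59717/1=-  59717.00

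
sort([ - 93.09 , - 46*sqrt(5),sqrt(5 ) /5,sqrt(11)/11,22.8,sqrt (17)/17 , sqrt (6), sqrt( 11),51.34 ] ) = [ - 46*sqrt (5 ), - 93.09,sqrt(17) /17,sqrt ( 11) /11,sqrt(5 ) /5, sqrt( 6 ),sqrt(11), 22.8, 51.34] 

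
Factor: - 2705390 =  - 2^1*5^1*270539^1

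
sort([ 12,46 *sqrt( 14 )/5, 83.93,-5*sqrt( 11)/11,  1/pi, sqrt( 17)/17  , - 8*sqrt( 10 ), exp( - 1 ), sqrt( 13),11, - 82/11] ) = [ - 8*sqrt(10 ), - 82/11, - 5*sqrt( 11 )/11,  sqrt( 17)/17, 1/pi,  exp( - 1 ) , sqrt( 13 ),11,  12, 46 * sqrt( 14)/5, 83.93]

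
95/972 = 95/972 = 0.10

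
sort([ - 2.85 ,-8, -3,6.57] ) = [ - 8, - 3, - 2.85,6.57]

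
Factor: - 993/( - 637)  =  3^1*7^( - 2 )*13^ ( - 1) *331^1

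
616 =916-300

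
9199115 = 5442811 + 3756304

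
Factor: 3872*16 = 61952=2^9*11^2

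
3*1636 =4908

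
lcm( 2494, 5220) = 224460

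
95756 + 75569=171325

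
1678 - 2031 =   -  353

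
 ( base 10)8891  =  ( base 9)13168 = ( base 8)21273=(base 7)34631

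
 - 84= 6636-6720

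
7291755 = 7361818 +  - 70063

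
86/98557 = 86/98557 = 0.00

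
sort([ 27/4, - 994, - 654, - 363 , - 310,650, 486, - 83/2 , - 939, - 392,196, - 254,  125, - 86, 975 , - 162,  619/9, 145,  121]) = [ - 994 , - 939, - 654, - 392, - 363 , - 310 , - 254 , - 162,-86, - 83/2, 27/4, 619/9,121,125,145, 196,486, 650, 975]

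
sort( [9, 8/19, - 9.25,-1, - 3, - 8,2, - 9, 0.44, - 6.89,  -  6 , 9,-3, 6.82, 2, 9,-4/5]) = [ - 9.25, -9,-8, - 6.89,-6, - 3, - 3,-1 ,-4/5,8/19, 0.44, 2, 2, 6.82, 9, 9, 9 ]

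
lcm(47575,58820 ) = 3235100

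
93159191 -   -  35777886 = 128937077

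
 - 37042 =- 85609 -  - 48567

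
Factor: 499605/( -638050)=  -  2^(-1)* 3^1*5^( - 1 )*7^ ( - 1)*19^1 * 1753^1  *1823^( - 1 ) = -99921/127610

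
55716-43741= 11975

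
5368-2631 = 2737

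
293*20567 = 6026131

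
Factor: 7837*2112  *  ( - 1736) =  - 28733827584 = - 2^9*3^1*7^1*11^1*17^1*31^1*461^1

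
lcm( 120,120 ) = 120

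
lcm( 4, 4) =4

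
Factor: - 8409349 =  - 13^1*646873^1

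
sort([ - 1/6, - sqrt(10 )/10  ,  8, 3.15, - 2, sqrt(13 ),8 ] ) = [ -2,-sqrt ( 10)/10, - 1/6, 3.15, sqrt (13 ), 8,8]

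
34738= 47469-12731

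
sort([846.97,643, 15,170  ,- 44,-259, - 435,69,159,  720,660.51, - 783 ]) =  [  -  783, - 435,  -  259, - 44,15,69,159,170,643 , 660.51, 720 , 846.97 ]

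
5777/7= 5777/7  =  825.29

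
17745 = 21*845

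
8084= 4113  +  3971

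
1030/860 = 1 +17/86 = 1.20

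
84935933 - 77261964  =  7673969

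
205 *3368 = 690440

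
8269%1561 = 464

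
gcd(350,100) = 50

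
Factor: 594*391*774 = 2^2*3^5*11^1*17^1*23^1*43^1 = 179764596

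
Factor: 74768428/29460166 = 2^1 * 7^1 *2670301^1 * 14730083^( - 1) = 37384214/14730083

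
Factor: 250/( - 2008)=- 125/1004 = - 2^( - 2)*5^3*251^( - 1 ) 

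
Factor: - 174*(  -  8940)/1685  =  311112/337 = 2^3*3^2*29^1 * 149^1*337^(  -  1 ) 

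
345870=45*7686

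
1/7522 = 1/7522  =  0.00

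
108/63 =1 + 5/7= 1.71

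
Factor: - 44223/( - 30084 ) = 2^( - 2)*23^( - 1)*109^( - 1)*14741^1 = 14741/10028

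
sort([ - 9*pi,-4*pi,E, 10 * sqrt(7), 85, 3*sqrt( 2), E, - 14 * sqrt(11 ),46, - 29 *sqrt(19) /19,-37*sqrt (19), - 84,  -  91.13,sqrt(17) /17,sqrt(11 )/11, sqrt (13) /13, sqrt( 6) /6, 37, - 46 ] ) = [ - 37*sqrt( 19), - 91.13, - 84, - 14 *sqrt( 11),-46, - 9*pi, - 4*pi,  -  29 *sqrt( 19)/19, sqrt(17) /17,sqrt(13)/13, sqrt(11) /11, sqrt( 6)/6, E, E,3 * sqrt(2),10*sqrt(7), 37, 46, 85]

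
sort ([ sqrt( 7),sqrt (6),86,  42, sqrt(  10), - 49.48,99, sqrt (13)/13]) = [ - 49.48,sqrt(13)/13,sqrt(6), sqrt( 7),sqrt(10),42,86, 99]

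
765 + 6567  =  7332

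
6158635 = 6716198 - 557563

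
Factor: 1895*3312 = 2^4*3^2*5^1*23^1*379^1 =6276240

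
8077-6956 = 1121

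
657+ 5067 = 5724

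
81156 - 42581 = 38575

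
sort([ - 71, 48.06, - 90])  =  [ - 90, - 71, 48.06] 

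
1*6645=6645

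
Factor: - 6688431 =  - 3^2 * 743159^1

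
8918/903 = 9 + 113/129 = 9.88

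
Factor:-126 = -2^1*3^2*7^1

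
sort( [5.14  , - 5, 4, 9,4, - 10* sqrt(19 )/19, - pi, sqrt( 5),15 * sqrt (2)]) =[ - 5, - pi, - 10*sqrt( 19)/19 , sqrt( 5),4, 4,  5.14, 9,15*sqrt (2)]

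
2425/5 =485 = 485.00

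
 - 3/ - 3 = 1/1 = 1.00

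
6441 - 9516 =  - 3075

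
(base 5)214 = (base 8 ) 73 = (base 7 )113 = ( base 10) 59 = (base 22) 2f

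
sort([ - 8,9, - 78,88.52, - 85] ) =[  -  85,- 78, -8,9  ,  88.52]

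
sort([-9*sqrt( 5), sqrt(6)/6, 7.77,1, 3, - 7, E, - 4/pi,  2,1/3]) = [-9*sqrt(5 ), - 7, - 4/pi,1/3, sqrt( 6 ) /6 , 1,2  ,  E,3,7.77]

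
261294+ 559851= 821145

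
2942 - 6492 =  - 3550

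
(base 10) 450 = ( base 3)121200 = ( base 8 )702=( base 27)GI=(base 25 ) i0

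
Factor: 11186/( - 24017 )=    - 2^1 * 17^1* 73^( - 1) = - 34/73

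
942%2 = 0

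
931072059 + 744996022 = 1676068081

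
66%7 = 3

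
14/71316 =1/5094 = 0.00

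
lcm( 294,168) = 1176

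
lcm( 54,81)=162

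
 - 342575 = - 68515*5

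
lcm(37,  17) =629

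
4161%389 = 271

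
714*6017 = 4296138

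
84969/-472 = -84969/472 = - 180.02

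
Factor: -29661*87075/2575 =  - 103309263/103 = -3^5*43^1*103^( - 1)*9887^1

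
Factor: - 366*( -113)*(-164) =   -  2^3*3^1*41^1*61^1*113^1 = - 6782712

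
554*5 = 2770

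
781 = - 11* (  -  71 )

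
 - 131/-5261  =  131/5261 = 0.02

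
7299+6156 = 13455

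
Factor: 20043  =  3^2*17^1*131^1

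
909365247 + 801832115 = 1711197362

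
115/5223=115/5223 =0.02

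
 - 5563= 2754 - 8317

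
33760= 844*40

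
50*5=250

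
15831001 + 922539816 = 938370817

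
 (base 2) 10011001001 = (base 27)1IA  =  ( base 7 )3400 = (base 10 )1225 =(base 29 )1d7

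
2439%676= 411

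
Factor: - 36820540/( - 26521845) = 2^2*3^(-1) * 7^( - 1)*193^1*9539^1*252589^( - 1) = 7364108/5304369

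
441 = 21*21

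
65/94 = 65/94 = 0.69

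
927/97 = 9 + 54/97=9.56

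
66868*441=29488788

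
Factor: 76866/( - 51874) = - 3^1*23^1 * 37^( -1 )*557^1*701^ ( - 1) = - 38433/25937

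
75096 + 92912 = 168008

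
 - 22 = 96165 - 96187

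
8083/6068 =8083/6068 = 1.33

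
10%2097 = 10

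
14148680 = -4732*( - 2990) 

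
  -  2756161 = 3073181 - 5829342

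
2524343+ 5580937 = 8105280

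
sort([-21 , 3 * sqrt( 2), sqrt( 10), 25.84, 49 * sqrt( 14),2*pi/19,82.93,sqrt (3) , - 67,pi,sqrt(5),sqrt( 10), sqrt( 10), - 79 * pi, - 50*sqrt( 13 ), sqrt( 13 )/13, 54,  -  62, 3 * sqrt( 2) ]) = [ - 79*pi, - 50*sqrt( 13), - 67, - 62, - 21,sqrt( 13 ) /13,2 * pi/19, sqrt(3 ),sqrt( 5),pi,sqrt( 10 ),sqrt ( 10),sqrt( 10), 3*sqrt( 2),3*sqrt(2),25.84, 54, 82.93, 49*sqrt( 14)]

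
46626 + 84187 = 130813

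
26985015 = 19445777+7539238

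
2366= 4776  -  2410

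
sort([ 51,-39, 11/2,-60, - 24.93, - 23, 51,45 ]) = [ - 60, - 39, - 24.93, - 23,11/2 , 45, 51, 51] 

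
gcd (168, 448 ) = 56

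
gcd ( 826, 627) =1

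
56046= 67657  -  11611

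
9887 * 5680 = 56158160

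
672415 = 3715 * 181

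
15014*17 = 255238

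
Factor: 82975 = 5^2*3319^1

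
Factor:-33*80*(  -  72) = 2^7 * 3^3 * 5^1 * 11^1 = 190080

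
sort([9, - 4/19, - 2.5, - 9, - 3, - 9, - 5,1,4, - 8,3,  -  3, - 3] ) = [ - 9, - 9, - 8, - 5, - 3, - 3, - 3,-2.5, - 4/19,1,3, 4 , 9 ]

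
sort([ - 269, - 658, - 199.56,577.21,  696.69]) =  [ -658, - 269,-199.56, 577.21,696.69 ]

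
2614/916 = 1307/458 = 2.85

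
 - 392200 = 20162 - 412362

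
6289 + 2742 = 9031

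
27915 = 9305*3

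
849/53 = 849/53 = 16.02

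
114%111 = 3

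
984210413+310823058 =1295033471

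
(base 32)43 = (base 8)203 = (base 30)4B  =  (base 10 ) 131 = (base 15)8b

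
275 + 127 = 402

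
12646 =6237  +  6409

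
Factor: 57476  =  2^2*14369^1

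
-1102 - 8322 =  - 9424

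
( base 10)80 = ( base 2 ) 1010000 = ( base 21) 3h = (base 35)2A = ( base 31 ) 2I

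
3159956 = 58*54482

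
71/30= 2 + 11/30 = 2.37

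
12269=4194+8075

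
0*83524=0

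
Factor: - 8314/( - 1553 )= 2^1 * 1553^( - 1)*4157^1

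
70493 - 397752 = -327259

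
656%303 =50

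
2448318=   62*39489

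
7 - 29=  - 22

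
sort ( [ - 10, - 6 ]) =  [ - 10, - 6]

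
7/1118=7/1118 = 0.01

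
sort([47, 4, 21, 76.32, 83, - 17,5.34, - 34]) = [  -  34, - 17, 4, 5.34,21, 47,76.32 , 83]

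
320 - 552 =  - 232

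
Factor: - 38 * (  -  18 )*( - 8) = - 2^5*3^2*19^1 =-  5472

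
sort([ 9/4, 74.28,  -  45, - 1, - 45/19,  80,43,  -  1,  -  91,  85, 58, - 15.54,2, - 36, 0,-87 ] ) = [ - 91, - 87, - 45,-36, - 15.54, - 45/19, - 1, - 1,0,2, 9/4, 43, 58, 74.28, 80, 85 ] 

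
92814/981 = 94+200/327 = 94.61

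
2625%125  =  0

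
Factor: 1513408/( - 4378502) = - 2^5*13^1*17^1*31^(  -  1)*107^1* 70621^( - 1) = - 756704/2189251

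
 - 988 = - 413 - 575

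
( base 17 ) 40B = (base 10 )1167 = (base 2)10010001111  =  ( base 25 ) 1LH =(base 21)2DC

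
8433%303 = 252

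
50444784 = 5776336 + 44668448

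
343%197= 146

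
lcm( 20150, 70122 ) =1753050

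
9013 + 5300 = 14313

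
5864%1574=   1142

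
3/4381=3/4381= 0.00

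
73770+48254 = 122024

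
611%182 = 65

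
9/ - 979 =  - 9/979  =  - 0.01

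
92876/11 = 8443 + 3/11=   8443.27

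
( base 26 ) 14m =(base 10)802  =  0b1100100010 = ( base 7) 2224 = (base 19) 244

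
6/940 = 3/470 = 0.01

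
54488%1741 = 517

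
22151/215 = 22151/215 =103.03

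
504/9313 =504/9313 = 0.05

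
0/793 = 0 =0.00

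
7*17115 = 119805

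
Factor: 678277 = 263^1*2579^1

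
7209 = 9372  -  2163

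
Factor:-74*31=-2^1 * 31^1*37^1 = - 2294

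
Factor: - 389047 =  - 389047^1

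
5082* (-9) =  - 45738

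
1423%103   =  84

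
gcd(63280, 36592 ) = 16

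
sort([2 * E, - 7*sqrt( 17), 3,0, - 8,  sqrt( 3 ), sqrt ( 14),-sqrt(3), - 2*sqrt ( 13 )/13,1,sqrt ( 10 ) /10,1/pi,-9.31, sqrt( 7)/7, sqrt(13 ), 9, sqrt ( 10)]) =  [ - 7*sqrt (17),-9.31 ,-8 ,  -  sqrt(3 ), - 2*sqrt (13 )/13,  0, sqrt( 10)/10,  1/pi, sqrt(7)/7, 1,sqrt(3), 3,sqrt(  10 ), sqrt(13), sqrt(14), 2*E, 9]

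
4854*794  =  3854076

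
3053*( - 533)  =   - 1627249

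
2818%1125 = 568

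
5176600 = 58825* 88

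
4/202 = 2/101= 0.02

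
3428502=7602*451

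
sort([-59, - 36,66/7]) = [ - 59, - 36,66/7 ]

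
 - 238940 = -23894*10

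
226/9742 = 113/4871 = 0.02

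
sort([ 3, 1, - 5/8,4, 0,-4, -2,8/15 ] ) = [ - 4, - 2  , - 5/8, 0,8/15, 1, 3,4 ] 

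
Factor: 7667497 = 563^1*13619^1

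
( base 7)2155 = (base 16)307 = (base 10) 775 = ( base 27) 11J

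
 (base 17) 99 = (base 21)7f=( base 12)116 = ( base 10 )162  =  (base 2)10100010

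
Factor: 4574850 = 2^1*3^1*5^2*7^1*4357^1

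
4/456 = 1/114 =0.01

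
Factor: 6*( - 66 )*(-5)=2^2*3^2*5^1*11^1=1980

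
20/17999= 20/17999= 0.00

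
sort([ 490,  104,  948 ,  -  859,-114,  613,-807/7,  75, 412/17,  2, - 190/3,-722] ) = [ - 859, - 722,-807/7,  -  114, - 190/3,  2,412/17, 75,104, 490 , 613 , 948 ] 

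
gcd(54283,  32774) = 1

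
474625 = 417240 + 57385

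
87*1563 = 135981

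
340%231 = 109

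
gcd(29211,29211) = 29211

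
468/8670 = 78/1445 = 0.05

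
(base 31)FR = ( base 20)14c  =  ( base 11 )408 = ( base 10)492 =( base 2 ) 111101100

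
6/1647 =2/549 = 0.00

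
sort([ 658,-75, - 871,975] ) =[ - 871, - 75,658,  975 ]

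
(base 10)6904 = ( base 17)16f2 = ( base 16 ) 1AF8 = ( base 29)862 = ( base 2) 1101011111000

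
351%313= 38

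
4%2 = 0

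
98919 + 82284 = 181203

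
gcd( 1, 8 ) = 1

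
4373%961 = 529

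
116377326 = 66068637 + 50308689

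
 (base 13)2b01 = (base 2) 1100001101110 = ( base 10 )6254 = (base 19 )H63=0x186E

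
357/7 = 51 = 51.00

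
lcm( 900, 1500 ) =4500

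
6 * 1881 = 11286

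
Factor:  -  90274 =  - 2^1 * 45137^1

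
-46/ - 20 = 23/10 = 2.30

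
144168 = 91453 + 52715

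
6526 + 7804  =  14330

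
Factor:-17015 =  - 5^1*41^1*83^1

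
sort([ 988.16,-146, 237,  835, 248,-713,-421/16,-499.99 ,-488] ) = [-713,-499.99,  -  488,  -  146, - 421/16, 237, 248, 835 , 988.16]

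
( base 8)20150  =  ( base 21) ih1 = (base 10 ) 8296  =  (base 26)c72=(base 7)33121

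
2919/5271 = 139/251 = 0.55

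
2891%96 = 11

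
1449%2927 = 1449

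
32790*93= 3049470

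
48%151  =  48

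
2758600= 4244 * 650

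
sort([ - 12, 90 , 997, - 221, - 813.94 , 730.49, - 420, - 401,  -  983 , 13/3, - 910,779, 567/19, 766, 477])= [ - 983,  -  910, - 813.94, - 420, - 401,-221, - 12,13/3, 567/19,90, 477, 730.49, 766 , 779, 997 ] 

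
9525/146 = 65  +  35/146= 65.24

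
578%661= 578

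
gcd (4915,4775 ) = 5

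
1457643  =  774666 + 682977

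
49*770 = 37730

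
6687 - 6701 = -14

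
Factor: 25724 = 2^2*59^1 * 109^1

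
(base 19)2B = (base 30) 1j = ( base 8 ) 61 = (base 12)41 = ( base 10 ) 49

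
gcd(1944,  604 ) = 4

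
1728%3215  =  1728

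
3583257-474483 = 3108774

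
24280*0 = 0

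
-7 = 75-82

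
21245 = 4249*5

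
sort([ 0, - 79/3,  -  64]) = [ - 64, - 79/3, 0 ]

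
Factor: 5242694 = 2^1*2621347^1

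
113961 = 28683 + 85278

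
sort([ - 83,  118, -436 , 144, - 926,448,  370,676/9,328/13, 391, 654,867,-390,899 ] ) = [ - 926,-436, - 390, - 83,328/13, 676/9,118,144,  370,391,448,654, 867, 899]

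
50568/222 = 227+ 29/37 = 227.78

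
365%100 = 65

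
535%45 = 40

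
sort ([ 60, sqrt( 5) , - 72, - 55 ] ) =[ - 72, - 55,sqrt( 5), 60]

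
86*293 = 25198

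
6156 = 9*684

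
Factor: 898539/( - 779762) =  - 2^(-1) * 3^1 * 43^( - 1 )*9067^( -1)*299513^1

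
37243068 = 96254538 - 59011470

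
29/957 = 1/33 =0.03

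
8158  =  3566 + 4592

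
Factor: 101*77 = 7777 = 7^1*11^1 * 101^1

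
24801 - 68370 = - 43569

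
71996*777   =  55940892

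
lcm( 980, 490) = 980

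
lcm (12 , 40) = 120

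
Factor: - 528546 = - 2^1  *3^1*137^1*643^1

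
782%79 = 71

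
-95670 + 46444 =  - 49226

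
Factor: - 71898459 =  - 3^1*2129^1* 11257^1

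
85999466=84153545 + 1845921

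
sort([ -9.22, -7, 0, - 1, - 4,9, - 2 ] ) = [-9.22, - 7, - 4, - 2, - 1,0 , 9] 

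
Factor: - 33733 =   -  7^1*61^1*79^1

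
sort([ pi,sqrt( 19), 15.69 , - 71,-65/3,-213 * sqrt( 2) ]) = [ - 213*sqrt( 2),- 71, - 65/3,  pi, sqrt(19), 15.69]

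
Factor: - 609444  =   - 2^2 *3^6*11^1*19^1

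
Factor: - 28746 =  - 2^1*3^2*1597^1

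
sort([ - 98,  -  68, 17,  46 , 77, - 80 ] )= [ - 98, - 80 , - 68,17 , 46 , 77]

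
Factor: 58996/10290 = 2^1*3^( - 1)*5^( - 1)*43^1 = 86/15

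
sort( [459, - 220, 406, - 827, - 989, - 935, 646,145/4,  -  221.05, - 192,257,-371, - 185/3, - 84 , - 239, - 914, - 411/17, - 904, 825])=[ - 989, - 935, - 914, - 904, - 827, - 371, - 239, - 221.05,-220, - 192, - 84, - 185/3  , - 411/17, 145/4, 257, 406,459,  646,825]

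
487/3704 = 487/3704 = 0.13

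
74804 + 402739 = 477543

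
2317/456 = 2317/456 = 5.08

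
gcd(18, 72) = 18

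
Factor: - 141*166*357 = -2^1*3^2* 7^1*17^1*47^1 * 83^1=-8355942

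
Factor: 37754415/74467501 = 3^2 *5^1*107^1 * 1019^( - 1 ) *7841^1* 73079^( - 1)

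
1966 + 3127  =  5093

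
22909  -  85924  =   - 63015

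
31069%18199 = 12870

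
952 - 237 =715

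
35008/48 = 729 + 1/3 = 729.33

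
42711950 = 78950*541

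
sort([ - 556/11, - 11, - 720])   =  [  -  720,  -  556/11, - 11 ] 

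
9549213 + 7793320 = 17342533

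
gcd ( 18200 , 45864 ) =728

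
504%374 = 130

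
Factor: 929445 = 3^1*5^1*11^1 * 43^1*131^1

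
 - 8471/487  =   - 18 + 295/487 = - 17.39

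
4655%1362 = 569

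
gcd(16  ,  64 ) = 16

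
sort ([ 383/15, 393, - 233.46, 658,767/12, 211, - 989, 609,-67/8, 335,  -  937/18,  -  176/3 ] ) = [ - 989,-233.46, - 176/3 , - 937/18, - 67/8,  383/15,767/12 , 211, 335,  393, 609, 658 ]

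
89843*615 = 55253445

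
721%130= 71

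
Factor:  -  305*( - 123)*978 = 36689670 = 2^1 * 3^2*5^1*41^1*61^1*163^1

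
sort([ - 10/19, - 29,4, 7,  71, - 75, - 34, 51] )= [ - 75, - 34,-29,-10/19,4,7,51,71 ]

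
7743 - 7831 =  - 88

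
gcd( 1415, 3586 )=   1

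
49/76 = 49/76 = 0.64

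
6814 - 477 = 6337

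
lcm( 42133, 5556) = 505596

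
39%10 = 9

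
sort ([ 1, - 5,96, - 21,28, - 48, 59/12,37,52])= [ - 48,-21, - 5, 1,59/12,28,37,52, 96]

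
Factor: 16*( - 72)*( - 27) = 31104 = 2^7*3^5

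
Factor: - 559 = -13^1*43^1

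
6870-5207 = 1663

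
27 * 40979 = 1106433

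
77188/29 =2661 + 19/29 = 2661.66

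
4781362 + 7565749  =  12347111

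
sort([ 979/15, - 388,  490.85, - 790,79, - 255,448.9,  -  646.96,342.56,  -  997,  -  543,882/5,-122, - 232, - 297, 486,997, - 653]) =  [ -997, - 790, - 653, -646.96,  -  543,  -  388, - 297,-255,-232,-122, 979/15,  79,882/5,342.56,448.9, 486,490.85,997]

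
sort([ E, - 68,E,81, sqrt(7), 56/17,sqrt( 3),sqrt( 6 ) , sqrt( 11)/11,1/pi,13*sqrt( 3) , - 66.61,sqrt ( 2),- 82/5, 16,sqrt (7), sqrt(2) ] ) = [ - 68, - 66.61, - 82/5,sqrt( 11) /11,1/pi,sqrt( 2 ),sqrt( 2),sqrt( 3),sqrt( 6),sqrt( 7),  sqrt(7 ), E, E,56/17, 16,13*sqrt( 3),81 ] 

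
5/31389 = 5/31389 = 0.00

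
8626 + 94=8720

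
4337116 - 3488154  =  848962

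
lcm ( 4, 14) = 28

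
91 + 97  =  188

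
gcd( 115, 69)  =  23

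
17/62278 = 17/62278 = 0.00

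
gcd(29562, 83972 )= 2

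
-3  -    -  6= 3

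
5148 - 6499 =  - 1351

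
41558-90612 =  - 49054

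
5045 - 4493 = 552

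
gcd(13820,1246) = 2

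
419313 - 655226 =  - 235913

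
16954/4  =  8477/2 = 4238.50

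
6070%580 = 270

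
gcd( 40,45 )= 5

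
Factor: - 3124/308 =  - 71/7 = - 7^( - 1 )*71^1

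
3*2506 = 7518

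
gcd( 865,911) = 1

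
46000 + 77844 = 123844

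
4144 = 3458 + 686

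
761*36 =27396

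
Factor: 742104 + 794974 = 2^1 * 43^1*61^1*293^1=1537078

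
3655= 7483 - 3828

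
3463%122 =47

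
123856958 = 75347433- - 48509525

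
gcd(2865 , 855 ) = 15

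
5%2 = 1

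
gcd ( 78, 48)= 6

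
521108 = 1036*503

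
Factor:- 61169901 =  -3^1 * 13^1 * 1568459^1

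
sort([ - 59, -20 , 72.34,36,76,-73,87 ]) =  [ -73, -59,-20,36,72.34, 76, 87 ] 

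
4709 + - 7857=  - 3148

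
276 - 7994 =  - 7718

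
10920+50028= 60948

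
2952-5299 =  - 2347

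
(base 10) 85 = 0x55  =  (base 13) 67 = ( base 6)221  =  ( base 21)41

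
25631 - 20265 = 5366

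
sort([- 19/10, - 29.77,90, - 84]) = [  -  84,-29.77, - 19/10,90]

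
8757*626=5481882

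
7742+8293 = 16035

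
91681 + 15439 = 107120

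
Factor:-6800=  - 2^4*5^2*17^1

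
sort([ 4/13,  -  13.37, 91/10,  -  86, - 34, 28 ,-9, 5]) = [- 86, -34,-13.37 ,  -  9, 4/13, 5,91/10,28] 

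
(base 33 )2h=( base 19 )47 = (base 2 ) 1010011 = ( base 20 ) 43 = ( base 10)83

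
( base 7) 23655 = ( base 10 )6165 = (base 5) 144130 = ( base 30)6pf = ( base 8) 14025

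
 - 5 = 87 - 92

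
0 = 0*616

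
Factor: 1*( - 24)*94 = - 2256=- 2^4*3^1 * 47^1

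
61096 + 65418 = 126514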